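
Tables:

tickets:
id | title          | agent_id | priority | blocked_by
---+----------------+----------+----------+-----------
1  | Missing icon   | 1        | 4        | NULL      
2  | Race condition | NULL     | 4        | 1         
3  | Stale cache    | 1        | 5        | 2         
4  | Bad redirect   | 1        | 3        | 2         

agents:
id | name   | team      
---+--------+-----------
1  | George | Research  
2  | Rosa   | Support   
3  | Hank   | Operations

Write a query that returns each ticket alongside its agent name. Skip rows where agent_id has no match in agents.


INNER JOIN keeps only tickets rows whose agent_id matches an id in agents. Walk through each ticket:
  - ticket 1 (Missing icon): agent_id=1 -> matches George
  - ticket 2 (Race condition): agent_id=NULL, no match -> dropped
  - ticket 3 (Stale cache): agent_id=1 -> matches George
  - ticket 4 (Bad redirect): agent_id=1 -> matches George
So 1 of 4 rows is dropped.

SQL:
SELECT a.title, b.name AS agent
FROM tickets a
INNER JOIN agents b ON a.agent_id = b.id

Result:
title        | agent 
-------------+-------
Missing icon | George
Stale cache  | George
Bad redirect | George


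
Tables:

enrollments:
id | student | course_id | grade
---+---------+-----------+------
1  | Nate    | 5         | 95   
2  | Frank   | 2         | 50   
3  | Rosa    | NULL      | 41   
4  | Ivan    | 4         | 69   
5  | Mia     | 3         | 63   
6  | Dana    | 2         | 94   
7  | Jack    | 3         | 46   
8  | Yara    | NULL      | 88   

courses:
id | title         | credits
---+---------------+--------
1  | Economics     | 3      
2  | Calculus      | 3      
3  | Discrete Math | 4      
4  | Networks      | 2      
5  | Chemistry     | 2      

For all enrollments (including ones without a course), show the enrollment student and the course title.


LEFT JOIN keeps every row from enrollments (the left table); where course_id has no match in courses, the course columns become NULL. Walk through each enrollment:
  - enrollment 1 (Nate): course_id=5 -> matches Chemistry
  - enrollment 2 (Frank): course_id=2 -> matches Calculus
  - enrollment 3 (Rosa): course_id=NULL, no match -> kept with NULL
  - enrollment 4 (Ivan): course_id=4 -> matches Networks
  - enrollment 5 (Mia): course_id=3 -> matches Discrete Math
  - enrollment 6 (Dana): course_id=2 -> matches Calculus
  - enrollment 7 (Jack): course_id=3 -> matches Discrete Math
  - enrollment 8 (Yara): course_id=NULL, no match -> kept with NULL
All 8 rows appear; 2 have NULL course.

SQL:
SELECT a.student, b.title AS course
FROM enrollments a
LEFT JOIN courses b ON a.course_id = b.id

Result:
student | course       
--------+--------------
Nate    | Chemistry    
Frank   | Calculus     
Rosa    | NULL         
Ivan    | Networks     
Mia     | Discrete Math
Dana    | Calculus     
Jack    | Discrete Math
Yara    | NULL         


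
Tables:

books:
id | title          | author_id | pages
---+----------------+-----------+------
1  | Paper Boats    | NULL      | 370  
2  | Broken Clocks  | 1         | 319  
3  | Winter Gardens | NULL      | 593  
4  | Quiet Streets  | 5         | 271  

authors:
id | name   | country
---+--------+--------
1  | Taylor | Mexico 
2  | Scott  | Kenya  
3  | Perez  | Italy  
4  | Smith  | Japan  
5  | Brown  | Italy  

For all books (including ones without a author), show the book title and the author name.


LEFT JOIN keeps every row from books (the left table); where author_id has no match in authors, the author columns become NULL. Walk through each book:
  - book 1 (Paper Boats): author_id=NULL, no match -> kept with NULL
  - book 2 (Broken Clocks): author_id=1 -> matches Taylor
  - book 3 (Winter Gardens): author_id=NULL, no match -> kept with NULL
  - book 4 (Quiet Streets): author_id=5 -> matches Brown
All 4 rows appear; 2 have NULL author.

SQL:
SELECT a.title, b.name AS author
FROM books a
LEFT JOIN authors b ON a.author_id = b.id

Result:
title          | author
---------------+-------
Paper Boats    | NULL  
Broken Clocks  | Taylor
Winter Gardens | NULL  
Quiet Streets  | Brown 


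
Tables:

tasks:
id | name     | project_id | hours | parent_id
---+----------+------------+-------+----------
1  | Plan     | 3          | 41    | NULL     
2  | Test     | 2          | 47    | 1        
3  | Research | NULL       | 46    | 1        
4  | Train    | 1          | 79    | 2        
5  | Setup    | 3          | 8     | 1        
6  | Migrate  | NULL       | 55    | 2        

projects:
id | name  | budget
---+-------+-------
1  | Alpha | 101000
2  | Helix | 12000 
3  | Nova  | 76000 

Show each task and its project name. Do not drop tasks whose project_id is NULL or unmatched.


LEFT JOIN keeps every row from tasks (the left table); where project_id has no match in projects, the project columns become NULL. Walk through each task:
  - task 1 (Plan): project_id=3 -> matches Nova
  - task 2 (Test): project_id=2 -> matches Helix
  - task 3 (Research): project_id=NULL, no match -> kept with NULL
  - task 4 (Train): project_id=1 -> matches Alpha
  - task 5 (Setup): project_id=3 -> matches Nova
  - task 6 (Migrate): project_id=NULL, no match -> kept with NULL
All 6 rows appear; 2 have NULL project.

SQL:
SELECT a.name, b.name AS project
FROM tasks a
LEFT JOIN projects b ON a.project_id = b.id

Result:
name     | project
---------+--------
Plan     | Nova   
Test     | Helix  
Research | NULL   
Train    | Alpha  
Setup    | Nova   
Migrate  | NULL   


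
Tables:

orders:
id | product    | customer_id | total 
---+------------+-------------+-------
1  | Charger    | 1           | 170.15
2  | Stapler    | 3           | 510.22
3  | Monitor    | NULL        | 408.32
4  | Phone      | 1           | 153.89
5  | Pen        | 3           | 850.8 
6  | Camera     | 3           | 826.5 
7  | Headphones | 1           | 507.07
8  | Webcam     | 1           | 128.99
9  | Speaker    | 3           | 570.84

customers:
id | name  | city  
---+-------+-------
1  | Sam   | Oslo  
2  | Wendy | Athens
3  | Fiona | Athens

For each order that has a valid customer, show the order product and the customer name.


INNER JOIN keeps only orders rows whose customer_id matches an id in customers. Walk through each order:
  - order 1 (Charger): customer_id=1 -> matches Sam
  - order 2 (Stapler): customer_id=3 -> matches Fiona
  - order 3 (Monitor): customer_id=NULL, no match -> dropped
  - order 4 (Phone): customer_id=1 -> matches Sam
  - order 5 (Pen): customer_id=3 -> matches Fiona
  - order 6 (Camera): customer_id=3 -> matches Fiona
  - order 7 (Headphones): customer_id=1 -> matches Sam
  - order 8 (Webcam): customer_id=1 -> matches Sam
  - order 9 (Speaker): customer_id=3 -> matches Fiona
So 1 of 9 rows is dropped.

SQL:
SELECT a.product, b.name AS customer
FROM orders a
INNER JOIN customers b ON a.customer_id = b.id

Result:
product    | customer
-----------+---------
Charger    | Sam     
Stapler    | Fiona   
Phone      | Sam     
Pen        | Fiona   
Camera     | Fiona   
Headphones | Sam     
Webcam     | Sam     
Speaker    | Fiona   


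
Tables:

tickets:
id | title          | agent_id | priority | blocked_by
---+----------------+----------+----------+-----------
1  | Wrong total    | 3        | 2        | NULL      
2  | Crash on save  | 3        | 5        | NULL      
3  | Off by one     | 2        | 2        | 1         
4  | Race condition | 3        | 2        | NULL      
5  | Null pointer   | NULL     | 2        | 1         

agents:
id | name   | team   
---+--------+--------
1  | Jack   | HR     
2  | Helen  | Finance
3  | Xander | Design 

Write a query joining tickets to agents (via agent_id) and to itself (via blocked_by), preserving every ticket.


Two LEFT JOINs from the same base table tickets: one to agents via agent_id, one to tickets itself via blocked_by. Both are LEFT so every ticket is preserved.
Match against agents:
  - ticket 1 (Wrong total): agent_id=3 -> matches Xander
  - ticket 2 (Crash on save): agent_id=3 -> matches Xander
  - ticket 3 (Off by one): agent_id=2 -> matches Helen
  - ticket 4 (Race condition): agent_id=3 -> matches Xander
  - ticket 5 (Null pointer): agent_id=NULL, no match -> kept with NULL
Match against tickets (self):
  - ticket 1 (Wrong total): blocked_by=NULL -> NULL
  - ticket 2 (Crash on save): blocked_by=NULL -> NULL
  - ticket 3 (Off by one): blocked_by=1 -> Wrong total
  - ticket 4 (Race condition): blocked_by=NULL -> NULL
  - ticket 5 (Null pointer): blocked_by=1 -> Wrong total

SQL:
SELECT a.title, b.name AS agent, c.title AS blocked_by
FROM tickets a
LEFT JOIN agents b ON a.agent_id = b.id
LEFT JOIN tickets c ON a.blocked_by = c.id

Result:
title          | agent  | blocked_by 
---------------+--------+------------
Wrong total    | Xander | NULL       
Crash on save  | Xander | NULL       
Off by one     | Helen  | Wrong total
Race condition | Xander | NULL       
Null pointer   | NULL   | Wrong total


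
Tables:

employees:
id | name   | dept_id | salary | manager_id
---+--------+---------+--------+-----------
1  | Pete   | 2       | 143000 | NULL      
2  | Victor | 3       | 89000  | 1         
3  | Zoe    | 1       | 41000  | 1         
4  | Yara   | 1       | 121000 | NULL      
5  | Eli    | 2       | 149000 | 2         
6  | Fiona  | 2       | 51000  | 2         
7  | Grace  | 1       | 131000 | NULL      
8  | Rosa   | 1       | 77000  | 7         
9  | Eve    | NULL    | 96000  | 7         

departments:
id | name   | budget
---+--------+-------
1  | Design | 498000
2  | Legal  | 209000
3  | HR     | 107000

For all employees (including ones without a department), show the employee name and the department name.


LEFT JOIN keeps every row from employees (the left table); where dept_id has no match in departments, the department columns become NULL. Walk through each employee:
  - employee 1 (Pete): dept_id=2 -> matches Legal
  - employee 2 (Victor): dept_id=3 -> matches HR
  - employee 3 (Zoe): dept_id=1 -> matches Design
  - employee 4 (Yara): dept_id=1 -> matches Design
  - employee 5 (Eli): dept_id=2 -> matches Legal
  - employee 6 (Fiona): dept_id=2 -> matches Legal
  - employee 7 (Grace): dept_id=1 -> matches Design
  - employee 8 (Rosa): dept_id=1 -> matches Design
  - employee 9 (Eve): dept_id=NULL, no match -> kept with NULL
All 9 rows appear; 1 has NULL department.

SQL:
SELECT a.name, b.name AS department
FROM employees a
LEFT JOIN departments b ON a.dept_id = b.id

Result:
name   | department
-------+-----------
Pete   | Legal     
Victor | HR        
Zoe    | Design    
Yara   | Design    
Eli    | Legal     
Fiona  | Legal     
Grace  | Design    
Rosa   | Design    
Eve    | NULL      


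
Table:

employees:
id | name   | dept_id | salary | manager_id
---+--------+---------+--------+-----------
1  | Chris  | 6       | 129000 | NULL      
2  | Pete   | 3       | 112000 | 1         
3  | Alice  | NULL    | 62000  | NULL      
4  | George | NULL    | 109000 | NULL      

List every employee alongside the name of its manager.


This is a self-join: employees is joined to a second copy of itself, matching each row's manager_id to another row's id. Use LEFT JOIN so rows with manager_id=NULL are kept.
  - employee 1 (Chris): manager_id=NULL -> NULL
  - employee 2 (Pete): manager_id=1 -> Chris
  - employee 3 (Alice): manager_id=NULL -> NULL
  - employee 4 (George): manager_id=NULL -> NULL

SQL:
SELECT a.name AS item, b.name AS manager
FROM employees a
LEFT JOIN employees b ON a.manager_id = b.id

Result:
item   | manager
-------+--------
Chris  | NULL   
Pete   | Chris  
Alice  | NULL   
George | NULL   


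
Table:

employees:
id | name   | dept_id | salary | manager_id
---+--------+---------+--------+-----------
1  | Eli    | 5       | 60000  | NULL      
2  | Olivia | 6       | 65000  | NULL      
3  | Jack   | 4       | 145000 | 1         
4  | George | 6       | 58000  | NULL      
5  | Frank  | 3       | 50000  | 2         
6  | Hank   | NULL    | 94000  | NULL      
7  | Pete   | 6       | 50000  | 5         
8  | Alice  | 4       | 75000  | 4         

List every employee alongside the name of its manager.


This is a self-join: employees is joined to a second copy of itself, matching each row's manager_id to another row's id. Use LEFT JOIN so rows with manager_id=NULL are kept.
  - employee 1 (Eli): manager_id=NULL -> NULL
  - employee 2 (Olivia): manager_id=NULL -> NULL
  - employee 3 (Jack): manager_id=1 -> Eli
  - employee 4 (George): manager_id=NULL -> NULL
  - employee 5 (Frank): manager_id=2 -> Olivia
  - employee 6 (Hank): manager_id=NULL -> NULL
  - employee 7 (Pete): manager_id=5 -> Frank
  - employee 8 (Alice): manager_id=4 -> George

SQL:
SELECT a.name AS item, b.name AS manager
FROM employees a
LEFT JOIN employees b ON a.manager_id = b.id

Result:
item   | manager
-------+--------
Eli    | NULL   
Olivia | NULL   
Jack   | Eli    
George | NULL   
Frank  | Olivia 
Hank   | NULL   
Pete   | Frank  
Alice  | George 


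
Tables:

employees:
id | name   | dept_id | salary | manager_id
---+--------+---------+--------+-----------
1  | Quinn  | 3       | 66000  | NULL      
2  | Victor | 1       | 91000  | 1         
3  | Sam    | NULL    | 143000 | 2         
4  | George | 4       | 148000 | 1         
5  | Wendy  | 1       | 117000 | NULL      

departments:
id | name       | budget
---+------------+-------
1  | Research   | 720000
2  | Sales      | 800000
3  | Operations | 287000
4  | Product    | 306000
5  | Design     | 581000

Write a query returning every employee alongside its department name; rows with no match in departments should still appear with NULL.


LEFT JOIN keeps every row from employees (the left table); where dept_id has no match in departments, the department columns become NULL. Walk through each employee:
  - employee 1 (Quinn): dept_id=3 -> matches Operations
  - employee 2 (Victor): dept_id=1 -> matches Research
  - employee 3 (Sam): dept_id=NULL, no match -> kept with NULL
  - employee 4 (George): dept_id=4 -> matches Product
  - employee 5 (Wendy): dept_id=1 -> matches Research
All 5 rows appear; 1 has NULL department.

SQL:
SELECT a.name, b.name AS department
FROM employees a
LEFT JOIN departments b ON a.dept_id = b.id

Result:
name   | department
-------+-----------
Quinn  | Operations
Victor | Research  
Sam    | NULL      
George | Product   
Wendy  | Research  


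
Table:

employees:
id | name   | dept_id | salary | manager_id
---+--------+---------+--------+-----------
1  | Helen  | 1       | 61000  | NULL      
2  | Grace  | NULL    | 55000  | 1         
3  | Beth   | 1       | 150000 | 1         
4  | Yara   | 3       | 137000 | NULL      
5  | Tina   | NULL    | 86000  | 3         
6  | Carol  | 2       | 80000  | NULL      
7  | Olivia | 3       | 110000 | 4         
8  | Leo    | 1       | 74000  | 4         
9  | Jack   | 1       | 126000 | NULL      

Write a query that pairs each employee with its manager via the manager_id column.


This is a self-join: employees is joined to a second copy of itself, matching each row's manager_id to another row's id. Use LEFT JOIN so rows with manager_id=NULL are kept.
  - employee 1 (Helen): manager_id=NULL -> NULL
  - employee 2 (Grace): manager_id=1 -> Helen
  - employee 3 (Beth): manager_id=1 -> Helen
  - employee 4 (Yara): manager_id=NULL -> NULL
  - employee 5 (Tina): manager_id=3 -> Beth
  - employee 6 (Carol): manager_id=NULL -> NULL
  - employee 7 (Olivia): manager_id=4 -> Yara
  - employee 8 (Leo): manager_id=4 -> Yara
  - employee 9 (Jack): manager_id=NULL -> NULL

SQL:
SELECT a.name AS item, b.name AS manager
FROM employees a
LEFT JOIN employees b ON a.manager_id = b.id

Result:
item   | manager
-------+--------
Helen  | NULL   
Grace  | Helen  
Beth   | Helen  
Yara   | NULL   
Tina   | Beth   
Carol  | NULL   
Olivia | Yara   
Leo    | Yara   
Jack   | NULL   


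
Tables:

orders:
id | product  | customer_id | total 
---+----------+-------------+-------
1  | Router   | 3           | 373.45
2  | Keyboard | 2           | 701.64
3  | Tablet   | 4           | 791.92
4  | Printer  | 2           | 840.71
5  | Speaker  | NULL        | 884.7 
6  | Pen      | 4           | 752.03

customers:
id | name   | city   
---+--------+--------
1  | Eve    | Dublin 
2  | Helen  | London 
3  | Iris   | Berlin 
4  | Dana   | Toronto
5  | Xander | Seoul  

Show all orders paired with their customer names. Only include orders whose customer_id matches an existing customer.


INNER JOIN keeps only orders rows whose customer_id matches an id in customers. Walk through each order:
  - order 1 (Router): customer_id=3 -> matches Iris
  - order 2 (Keyboard): customer_id=2 -> matches Helen
  - order 3 (Tablet): customer_id=4 -> matches Dana
  - order 4 (Printer): customer_id=2 -> matches Helen
  - order 5 (Speaker): customer_id=NULL, no match -> dropped
  - order 6 (Pen): customer_id=4 -> matches Dana
So 1 of 6 rows is dropped.

SQL:
SELECT a.product, b.name AS customer
FROM orders a
INNER JOIN customers b ON a.customer_id = b.id

Result:
product  | customer
---------+---------
Router   | Iris    
Keyboard | Helen   
Tablet   | Dana    
Printer  | Helen   
Pen      | Dana    


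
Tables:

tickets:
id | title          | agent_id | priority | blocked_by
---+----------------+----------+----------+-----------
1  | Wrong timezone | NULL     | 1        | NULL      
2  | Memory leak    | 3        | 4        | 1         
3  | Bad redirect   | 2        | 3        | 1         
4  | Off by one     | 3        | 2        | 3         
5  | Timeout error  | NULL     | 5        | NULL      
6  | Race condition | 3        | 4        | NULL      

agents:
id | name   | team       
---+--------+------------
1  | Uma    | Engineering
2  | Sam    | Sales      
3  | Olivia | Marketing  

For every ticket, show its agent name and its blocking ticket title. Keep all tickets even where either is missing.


Two LEFT JOINs from the same base table tickets: one to agents via agent_id, one to tickets itself via blocked_by. Both are LEFT so every ticket is preserved.
Match against agents:
  - ticket 1 (Wrong timezone): agent_id=NULL, no match -> kept with NULL
  - ticket 2 (Memory leak): agent_id=3 -> matches Olivia
  - ticket 3 (Bad redirect): agent_id=2 -> matches Sam
  - ticket 4 (Off by one): agent_id=3 -> matches Olivia
  - ticket 5 (Timeout error): agent_id=NULL, no match -> kept with NULL
  - ticket 6 (Race condition): agent_id=3 -> matches Olivia
Match against tickets (self):
  - ticket 1 (Wrong timezone): blocked_by=NULL -> NULL
  - ticket 2 (Memory leak): blocked_by=1 -> Wrong timezone
  - ticket 3 (Bad redirect): blocked_by=1 -> Wrong timezone
  - ticket 4 (Off by one): blocked_by=3 -> Bad redirect
  - ticket 5 (Timeout error): blocked_by=NULL -> NULL
  - ticket 6 (Race condition): blocked_by=NULL -> NULL

SQL:
SELECT a.title, b.name AS agent, c.title AS blocked_by
FROM tickets a
LEFT JOIN agents b ON a.agent_id = b.id
LEFT JOIN tickets c ON a.blocked_by = c.id

Result:
title          | agent  | blocked_by    
---------------+--------+---------------
Wrong timezone | NULL   | NULL          
Memory leak    | Olivia | Wrong timezone
Bad redirect   | Sam    | Wrong timezone
Off by one     | Olivia | Bad redirect  
Timeout error  | NULL   | NULL          
Race condition | Olivia | NULL          


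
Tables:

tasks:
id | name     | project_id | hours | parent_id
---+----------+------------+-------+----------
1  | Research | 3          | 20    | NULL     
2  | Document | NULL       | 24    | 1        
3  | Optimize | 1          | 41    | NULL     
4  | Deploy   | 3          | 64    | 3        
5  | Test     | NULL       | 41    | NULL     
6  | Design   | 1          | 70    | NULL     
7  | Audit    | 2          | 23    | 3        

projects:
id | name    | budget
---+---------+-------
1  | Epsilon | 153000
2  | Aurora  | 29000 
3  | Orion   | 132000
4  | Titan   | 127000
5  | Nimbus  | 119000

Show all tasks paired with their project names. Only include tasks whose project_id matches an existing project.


INNER JOIN keeps only tasks rows whose project_id matches an id in projects. Walk through each task:
  - task 1 (Research): project_id=3 -> matches Orion
  - task 2 (Document): project_id=NULL, no match -> dropped
  - task 3 (Optimize): project_id=1 -> matches Epsilon
  - task 4 (Deploy): project_id=3 -> matches Orion
  - task 5 (Test): project_id=NULL, no match -> dropped
  - task 6 (Design): project_id=1 -> matches Epsilon
  - task 7 (Audit): project_id=2 -> matches Aurora
So 2 of 7 rows are dropped.

SQL:
SELECT a.name, b.name AS project
FROM tasks a
INNER JOIN projects b ON a.project_id = b.id

Result:
name     | project
---------+--------
Research | Orion  
Optimize | Epsilon
Deploy   | Orion  
Design   | Epsilon
Audit    | Aurora 


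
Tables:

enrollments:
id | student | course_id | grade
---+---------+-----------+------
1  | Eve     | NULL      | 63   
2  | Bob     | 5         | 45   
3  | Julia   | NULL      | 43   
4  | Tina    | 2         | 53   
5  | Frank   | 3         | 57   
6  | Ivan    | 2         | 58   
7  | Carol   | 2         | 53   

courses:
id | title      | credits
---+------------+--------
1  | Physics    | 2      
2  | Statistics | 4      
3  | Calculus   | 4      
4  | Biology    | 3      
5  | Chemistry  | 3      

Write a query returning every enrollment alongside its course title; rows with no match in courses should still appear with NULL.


LEFT JOIN keeps every row from enrollments (the left table); where course_id has no match in courses, the course columns become NULL. Walk through each enrollment:
  - enrollment 1 (Eve): course_id=NULL, no match -> kept with NULL
  - enrollment 2 (Bob): course_id=5 -> matches Chemistry
  - enrollment 3 (Julia): course_id=NULL, no match -> kept with NULL
  - enrollment 4 (Tina): course_id=2 -> matches Statistics
  - enrollment 5 (Frank): course_id=3 -> matches Calculus
  - enrollment 6 (Ivan): course_id=2 -> matches Statistics
  - enrollment 7 (Carol): course_id=2 -> matches Statistics
All 7 rows appear; 2 have NULL course.

SQL:
SELECT a.student, b.title AS course
FROM enrollments a
LEFT JOIN courses b ON a.course_id = b.id

Result:
student | course    
--------+-----------
Eve     | NULL      
Bob     | Chemistry 
Julia   | NULL      
Tina    | Statistics
Frank   | Calculus  
Ivan    | Statistics
Carol   | Statistics


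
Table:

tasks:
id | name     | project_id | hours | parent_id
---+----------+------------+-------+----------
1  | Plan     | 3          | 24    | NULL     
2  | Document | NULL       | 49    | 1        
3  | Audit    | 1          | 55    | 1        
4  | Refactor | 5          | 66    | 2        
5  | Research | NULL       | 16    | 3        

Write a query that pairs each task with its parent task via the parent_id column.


This is a self-join: tasks is joined to a second copy of itself, matching each row's parent_id to another row's id. Use LEFT JOIN so rows with parent_id=NULL are kept.
  - task 1 (Plan): parent_id=NULL -> NULL
  - task 2 (Document): parent_id=1 -> Plan
  - task 3 (Audit): parent_id=1 -> Plan
  - task 4 (Refactor): parent_id=2 -> Document
  - task 5 (Research): parent_id=3 -> Audit

SQL:
SELECT a.name AS item, b.name AS parent
FROM tasks a
LEFT JOIN tasks b ON a.parent_id = b.id

Result:
item     | parent  
---------+---------
Plan     | NULL    
Document | Plan    
Audit    | Plan    
Refactor | Document
Research | Audit   


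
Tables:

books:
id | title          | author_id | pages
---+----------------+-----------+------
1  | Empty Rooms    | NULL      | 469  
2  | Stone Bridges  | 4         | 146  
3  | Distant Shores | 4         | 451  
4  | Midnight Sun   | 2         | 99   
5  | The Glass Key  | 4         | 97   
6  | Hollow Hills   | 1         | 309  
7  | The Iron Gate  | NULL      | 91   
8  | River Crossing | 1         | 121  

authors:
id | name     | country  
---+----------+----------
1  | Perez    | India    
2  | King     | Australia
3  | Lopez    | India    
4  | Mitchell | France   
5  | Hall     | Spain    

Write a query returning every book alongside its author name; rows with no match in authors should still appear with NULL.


LEFT JOIN keeps every row from books (the left table); where author_id has no match in authors, the author columns become NULL. Walk through each book:
  - book 1 (Empty Rooms): author_id=NULL, no match -> kept with NULL
  - book 2 (Stone Bridges): author_id=4 -> matches Mitchell
  - book 3 (Distant Shores): author_id=4 -> matches Mitchell
  - book 4 (Midnight Sun): author_id=2 -> matches King
  - book 5 (The Glass Key): author_id=4 -> matches Mitchell
  - book 6 (Hollow Hills): author_id=1 -> matches Perez
  - book 7 (The Iron Gate): author_id=NULL, no match -> kept with NULL
  - book 8 (River Crossing): author_id=1 -> matches Perez
All 8 rows appear; 2 have NULL author.

SQL:
SELECT a.title, b.name AS author
FROM books a
LEFT JOIN authors b ON a.author_id = b.id

Result:
title          | author  
---------------+---------
Empty Rooms    | NULL    
Stone Bridges  | Mitchell
Distant Shores | Mitchell
Midnight Sun   | King    
The Glass Key  | Mitchell
Hollow Hills   | Perez   
The Iron Gate  | NULL    
River Crossing | Perez   


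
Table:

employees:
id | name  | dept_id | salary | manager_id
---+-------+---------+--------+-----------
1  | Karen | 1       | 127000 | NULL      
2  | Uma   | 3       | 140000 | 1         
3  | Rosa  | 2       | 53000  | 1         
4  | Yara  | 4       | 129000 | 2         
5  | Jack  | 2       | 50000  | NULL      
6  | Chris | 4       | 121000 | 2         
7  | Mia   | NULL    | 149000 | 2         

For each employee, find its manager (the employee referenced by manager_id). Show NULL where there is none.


This is a self-join: employees is joined to a second copy of itself, matching each row's manager_id to another row's id. Use LEFT JOIN so rows with manager_id=NULL are kept.
  - employee 1 (Karen): manager_id=NULL -> NULL
  - employee 2 (Uma): manager_id=1 -> Karen
  - employee 3 (Rosa): manager_id=1 -> Karen
  - employee 4 (Yara): manager_id=2 -> Uma
  - employee 5 (Jack): manager_id=NULL -> NULL
  - employee 6 (Chris): manager_id=2 -> Uma
  - employee 7 (Mia): manager_id=2 -> Uma

SQL:
SELECT a.name AS item, b.name AS manager
FROM employees a
LEFT JOIN employees b ON a.manager_id = b.id

Result:
item  | manager
------+--------
Karen | NULL   
Uma   | Karen  
Rosa  | Karen  
Yara  | Uma    
Jack  | NULL   
Chris | Uma    
Mia   | Uma    


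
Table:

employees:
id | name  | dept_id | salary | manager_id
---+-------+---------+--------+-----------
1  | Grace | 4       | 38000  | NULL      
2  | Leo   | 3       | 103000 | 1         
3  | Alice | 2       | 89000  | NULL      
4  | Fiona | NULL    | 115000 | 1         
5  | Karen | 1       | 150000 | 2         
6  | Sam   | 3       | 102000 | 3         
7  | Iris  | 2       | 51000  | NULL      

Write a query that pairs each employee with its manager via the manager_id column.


This is a self-join: employees is joined to a second copy of itself, matching each row's manager_id to another row's id. Use LEFT JOIN so rows with manager_id=NULL are kept.
  - employee 1 (Grace): manager_id=NULL -> NULL
  - employee 2 (Leo): manager_id=1 -> Grace
  - employee 3 (Alice): manager_id=NULL -> NULL
  - employee 4 (Fiona): manager_id=1 -> Grace
  - employee 5 (Karen): manager_id=2 -> Leo
  - employee 6 (Sam): manager_id=3 -> Alice
  - employee 7 (Iris): manager_id=NULL -> NULL

SQL:
SELECT a.name AS item, b.name AS manager
FROM employees a
LEFT JOIN employees b ON a.manager_id = b.id

Result:
item  | manager
------+--------
Grace | NULL   
Leo   | Grace  
Alice | NULL   
Fiona | Grace  
Karen | Leo    
Sam   | Alice  
Iris  | NULL   


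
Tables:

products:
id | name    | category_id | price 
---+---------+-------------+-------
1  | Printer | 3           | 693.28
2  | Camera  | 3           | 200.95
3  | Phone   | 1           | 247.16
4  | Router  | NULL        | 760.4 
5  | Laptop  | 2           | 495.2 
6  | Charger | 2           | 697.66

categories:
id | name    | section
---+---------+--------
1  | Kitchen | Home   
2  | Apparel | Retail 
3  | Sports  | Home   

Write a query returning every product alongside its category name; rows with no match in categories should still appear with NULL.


LEFT JOIN keeps every row from products (the left table); where category_id has no match in categories, the category columns become NULL. Walk through each product:
  - product 1 (Printer): category_id=3 -> matches Sports
  - product 2 (Camera): category_id=3 -> matches Sports
  - product 3 (Phone): category_id=1 -> matches Kitchen
  - product 4 (Router): category_id=NULL, no match -> kept with NULL
  - product 5 (Laptop): category_id=2 -> matches Apparel
  - product 6 (Charger): category_id=2 -> matches Apparel
All 6 rows appear; 1 has NULL category.

SQL:
SELECT a.name, b.name AS category
FROM products a
LEFT JOIN categories b ON a.category_id = b.id

Result:
name    | category
--------+---------
Printer | Sports  
Camera  | Sports  
Phone   | Kitchen 
Router  | NULL    
Laptop  | Apparel 
Charger | Apparel 


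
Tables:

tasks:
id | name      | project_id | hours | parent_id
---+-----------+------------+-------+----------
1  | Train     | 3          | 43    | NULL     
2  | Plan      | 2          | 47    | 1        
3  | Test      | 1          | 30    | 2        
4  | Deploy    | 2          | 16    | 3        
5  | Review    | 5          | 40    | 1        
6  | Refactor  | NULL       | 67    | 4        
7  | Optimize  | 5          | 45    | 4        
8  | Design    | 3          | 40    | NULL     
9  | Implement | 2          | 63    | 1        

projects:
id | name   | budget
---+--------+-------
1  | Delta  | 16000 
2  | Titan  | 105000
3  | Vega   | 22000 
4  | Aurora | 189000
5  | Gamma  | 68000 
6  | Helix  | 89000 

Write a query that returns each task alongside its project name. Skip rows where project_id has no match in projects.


INNER JOIN keeps only tasks rows whose project_id matches an id in projects. Walk through each task:
  - task 1 (Train): project_id=3 -> matches Vega
  - task 2 (Plan): project_id=2 -> matches Titan
  - task 3 (Test): project_id=1 -> matches Delta
  - task 4 (Deploy): project_id=2 -> matches Titan
  - task 5 (Review): project_id=5 -> matches Gamma
  - task 6 (Refactor): project_id=NULL, no match -> dropped
  - task 7 (Optimize): project_id=5 -> matches Gamma
  - task 8 (Design): project_id=3 -> matches Vega
  - task 9 (Implement): project_id=2 -> matches Titan
So 1 of 9 rows is dropped.

SQL:
SELECT a.name, b.name AS project
FROM tasks a
INNER JOIN projects b ON a.project_id = b.id

Result:
name      | project
----------+--------
Train     | Vega   
Plan      | Titan  
Test      | Delta  
Deploy    | Titan  
Review    | Gamma  
Optimize  | Gamma  
Design    | Vega   
Implement | Titan  


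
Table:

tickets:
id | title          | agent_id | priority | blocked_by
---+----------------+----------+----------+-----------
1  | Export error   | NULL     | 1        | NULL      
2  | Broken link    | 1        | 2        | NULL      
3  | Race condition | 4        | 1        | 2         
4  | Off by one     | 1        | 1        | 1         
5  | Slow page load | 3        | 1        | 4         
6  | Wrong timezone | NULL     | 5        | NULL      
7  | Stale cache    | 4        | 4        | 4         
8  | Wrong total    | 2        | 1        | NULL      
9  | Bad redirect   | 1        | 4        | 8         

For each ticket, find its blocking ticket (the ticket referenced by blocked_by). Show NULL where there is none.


This is a self-join: tickets is joined to a second copy of itself, matching each row's blocked_by to another row's id. Use LEFT JOIN so rows with blocked_by=NULL are kept.
  - ticket 1 (Export error): blocked_by=NULL -> NULL
  - ticket 2 (Broken link): blocked_by=NULL -> NULL
  - ticket 3 (Race condition): blocked_by=2 -> Broken link
  - ticket 4 (Off by one): blocked_by=1 -> Export error
  - ticket 5 (Slow page load): blocked_by=4 -> Off by one
  - ticket 6 (Wrong timezone): blocked_by=NULL -> NULL
  - ticket 7 (Stale cache): blocked_by=4 -> Off by one
  - ticket 8 (Wrong total): blocked_by=NULL -> NULL
  - ticket 9 (Bad redirect): blocked_by=8 -> Wrong total

SQL:
SELECT a.title AS item, b.title AS blocked_by
FROM tickets a
LEFT JOIN tickets b ON a.blocked_by = b.id

Result:
item           | blocked_by  
---------------+-------------
Export error   | NULL        
Broken link    | NULL        
Race condition | Broken link 
Off by one     | Export error
Slow page load | Off by one  
Wrong timezone | NULL        
Stale cache    | Off by one  
Wrong total    | NULL        
Bad redirect   | Wrong total 


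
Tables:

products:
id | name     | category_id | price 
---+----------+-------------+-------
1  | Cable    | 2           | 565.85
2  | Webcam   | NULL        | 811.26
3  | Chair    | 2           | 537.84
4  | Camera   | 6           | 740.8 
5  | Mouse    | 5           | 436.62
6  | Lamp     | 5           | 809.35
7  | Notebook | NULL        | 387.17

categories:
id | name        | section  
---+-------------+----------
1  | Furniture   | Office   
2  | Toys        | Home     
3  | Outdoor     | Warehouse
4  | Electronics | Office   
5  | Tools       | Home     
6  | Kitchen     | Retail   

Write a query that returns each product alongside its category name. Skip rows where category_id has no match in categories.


INNER JOIN keeps only products rows whose category_id matches an id in categories. Walk through each product:
  - product 1 (Cable): category_id=2 -> matches Toys
  - product 2 (Webcam): category_id=NULL, no match -> dropped
  - product 3 (Chair): category_id=2 -> matches Toys
  - product 4 (Camera): category_id=6 -> matches Kitchen
  - product 5 (Mouse): category_id=5 -> matches Tools
  - product 6 (Lamp): category_id=5 -> matches Tools
  - product 7 (Notebook): category_id=NULL, no match -> dropped
So 2 of 7 rows are dropped.

SQL:
SELECT a.name, b.name AS category
FROM products a
INNER JOIN categories b ON a.category_id = b.id

Result:
name   | category
-------+---------
Cable  | Toys    
Chair  | Toys    
Camera | Kitchen 
Mouse  | Tools   
Lamp   | Tools   


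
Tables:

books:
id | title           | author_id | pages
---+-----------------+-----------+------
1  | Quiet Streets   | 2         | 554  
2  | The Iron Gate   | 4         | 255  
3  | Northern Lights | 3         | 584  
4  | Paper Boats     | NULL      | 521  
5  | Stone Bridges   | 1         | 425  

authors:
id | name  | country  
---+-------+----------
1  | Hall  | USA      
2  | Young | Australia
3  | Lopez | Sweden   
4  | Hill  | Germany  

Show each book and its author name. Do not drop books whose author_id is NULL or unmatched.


LEFT JOIN keeps every row from books (the left table); where author_id has no match in authors, the author columns become NULL. Walk through each book:
  - book 1 (Quiet Streets): author_id=2 -> matches Young
  - book 2 (The Iron Gate): author_id=4 -> matches Hill
  - book 3 (Northern Lights): author_id=3 -> matches Lopez
  - book 4 (Paper Boats): author_id=NULL, no match -> kept with NULL
  - book 5 (Stone Bridges): author_id=1 -> matches Hall
All 5 rows appear; 1 has NULL author.

SQL:
SELECT a.title, b.name AS author
FROM books a
LEFT JOIN authors b ON a.author_id = b.id

Result:
title           | author
----------------+-------
Quiet Streets   | Young 
The Iron Gate   | Hill  
Northern Lights | Lopez 
Paper Boats     | NULL  
Stone Bridges   | Hall  


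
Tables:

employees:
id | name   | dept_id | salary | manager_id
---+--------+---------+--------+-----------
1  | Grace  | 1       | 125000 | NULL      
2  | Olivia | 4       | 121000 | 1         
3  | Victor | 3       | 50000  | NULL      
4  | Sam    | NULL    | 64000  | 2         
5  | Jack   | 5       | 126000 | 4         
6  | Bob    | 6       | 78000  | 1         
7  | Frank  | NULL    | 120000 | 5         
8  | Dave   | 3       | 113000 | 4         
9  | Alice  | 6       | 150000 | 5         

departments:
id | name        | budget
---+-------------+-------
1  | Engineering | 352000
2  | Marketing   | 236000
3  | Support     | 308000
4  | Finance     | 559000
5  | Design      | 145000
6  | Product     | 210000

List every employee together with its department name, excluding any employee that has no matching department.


INNER JOIN keeps only employees rows whose dept_id matches an id in departments. Walk through each employee:
  - employee 1 (Grace): dept_id=1 -> matches Engineering
  - employee 2 (Olivia): dept_id=4 -> matches Finance
  - employee 3 (Victor): dept_id=3 -> matches Support
  - employee 4 (Sam): dept_id=NULL, no match -> dropped
  - employee 5 (Jack): dept_id=5 -> matches Design
  - employee 6 (Bob): dept_id=6 -> matches Product
  - employee 7 (Frank): dept_id=NULL, no match -> dropped
  - employee 8 (Dave): dept_id=3 -> matches Support
  - employee 9 (Alice): dept_id=6 -> matches Product
So 2 of 9 rows are dropped.

SQL:
SELECT a.name, b.name AS department
FROM employees a
INNER JOIN departments b ON a.dept_id = b.id

Result:
name   | department 
-------+------------
Grace  | Engineering
Olivia | Finance    
Victor | Support    
Jack   | Design     
Bob    | Product    
Dave   | Support    
Alice  | Product    


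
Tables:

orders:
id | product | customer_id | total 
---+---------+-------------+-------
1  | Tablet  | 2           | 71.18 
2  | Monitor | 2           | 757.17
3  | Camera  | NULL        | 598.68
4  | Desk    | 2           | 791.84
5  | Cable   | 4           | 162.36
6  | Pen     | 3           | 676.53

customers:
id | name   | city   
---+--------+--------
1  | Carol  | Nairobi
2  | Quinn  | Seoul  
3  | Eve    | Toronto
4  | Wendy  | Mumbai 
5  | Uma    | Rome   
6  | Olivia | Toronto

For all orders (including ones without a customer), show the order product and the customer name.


LEFT JOIN keeps every row from orders (the left table); where customer_id has no match in customers, the customer columns become NULL. Walk through each order:
  - order 1 (Tablet): customer_id=2 -> matches Quinn
  - order 2 (Monitor): customer_id=2 -> matches Quinn
  - order 3 (Camera): customer_id=NULL, no match -> kept with NULL
  - order 4 (Desk): customer_id=2 -> matches Quinn
  - order 5 (Cable): customer_id=4 -> matches Wendy
  - order 6 (Pen): customer_id=3 -> matches Eve
All 6 rows appear; 1 has NULL customer.

SQL:
SELECT a.product, b.name AS customer
FROM orders a
LEFT JOIN customers b ON a.customer_id = b.id

Result:
product | customer
--------+---------
Tablet  | Quinn   
Monitor | Quinn   
Camera  | NULL    
Desk    | Quinn   
Cable   | Wendy   
Pen     | Eve     


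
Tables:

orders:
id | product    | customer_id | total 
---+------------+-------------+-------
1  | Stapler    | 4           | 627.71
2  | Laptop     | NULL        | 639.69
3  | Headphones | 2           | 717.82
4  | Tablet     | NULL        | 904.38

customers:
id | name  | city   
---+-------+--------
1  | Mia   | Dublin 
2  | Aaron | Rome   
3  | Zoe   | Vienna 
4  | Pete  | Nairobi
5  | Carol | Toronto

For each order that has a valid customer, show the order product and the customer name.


INNER JOIN keeps only orders rows whose customer_id matches an id in customers. Walk through each order:
  - order 1 (Stapler): customer_id=4 -> matches Pete
  - order 2 (Laptop): customer_id=NULL, no match -> dropped
  - order 3 (Headphones): customer_id=2 -> matches Aaron
  - order 4 (Tablet): customer_id=NULL, no match -> dropped
So 2 of 4 rows are dropped.

SQL:
SELECT a.product, b.name AS customer
FROM orders a
INNER JOIN customers b ON a.customer_id = b.id

Result:
product    | customer
-----------+---------
Stapler    | Pete    
Headphones | Aaron   


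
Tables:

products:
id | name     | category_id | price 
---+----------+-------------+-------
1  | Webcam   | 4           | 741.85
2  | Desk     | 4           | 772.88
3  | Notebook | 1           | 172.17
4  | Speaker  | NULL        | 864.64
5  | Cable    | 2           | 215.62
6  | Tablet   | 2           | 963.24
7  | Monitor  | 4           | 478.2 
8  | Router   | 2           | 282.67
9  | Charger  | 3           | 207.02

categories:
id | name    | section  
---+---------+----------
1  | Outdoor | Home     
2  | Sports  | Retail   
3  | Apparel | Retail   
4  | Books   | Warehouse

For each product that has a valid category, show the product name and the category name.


INNER JOIN keeps only products rows whose category_id matches an id in categories. Walk through each product:
  - product 1 (Webcam): category_id=4 -> matches Books
  - product 2 (Desk): category_id=4 -> matches Books
  - product 3 (Notebook): category_id=1 -> matches Outdoor
  - product 4 (Speaker): category_id=NULL, no match -> dropped
  - product 5 (Cable): category_id=2 -> matches Sports
  - product 6 (Tablet): category_id=2 -> matches Sports
  - product 7 (Monitor): category_id=4 -> matches Books
  - product 8 (Router): category_id=2 -> matches Sports
  - product 9 (Charger): category_id=3 -> matches Apparel
So 1 of 9 rows is dropped.

SQL:
SELECT a.name, b.name AS category
FROM products a
INNER JOIN categories b ON a.category_id = b.id

Result:
name     | category
---------+---------
Webcam   | Books   
Desk     | Books   
Notebook | Outdoor 
Cable    | Sports  
Tablet   | Sports  
Monitor  | Books   
Router   | Sports  
Charger  | Apparel 
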